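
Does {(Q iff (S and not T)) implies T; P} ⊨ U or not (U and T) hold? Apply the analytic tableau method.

Yes

Initial set: {((Q iff (S and not T)) implies T); P; not (U or not (U and T))}.
not (U or not (U and T)): α-rule — add not U, not not (U and T).
not not (U and T): α-rule — add U, T.
× closes — contains both U and not U.
All 1 branch closes.
Every branch closed, so the premises entail the conclusion.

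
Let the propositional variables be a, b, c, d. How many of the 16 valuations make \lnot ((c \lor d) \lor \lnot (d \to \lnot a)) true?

4

Initial set: {\lnot ((c \lor d) \lor \lnot (d \to \lnot a))}.
\lnot ((c \lor d) \lor \lnot (d \to \lnot a)): α-rule — add \lnot (c \lor d), \lnot \lnot (d \to \lnot a).
\lnot (c \lor d): α-rule — add \lnot c, \lnot d.
\lnot \lnot (d \to \lnot a): β-rule — branch into \lnot d  //  \lnot a.
  branch 1 (add \lnot d):
    ○ open, literals {c=0, d=0}.
  branch 2 (add \lnot a):
    ○ open, literals {a=0, c=0, d=0}.
0 branches closed, 2 open.
Each open branch fixes some atoms; the unmentioned ones are free. Counting distinct full assignments: branch {c=0, d=0} (a, b) contributes 4 new; branch {a=0, c=0, d=0} (b) contributes 0 new. Total: 4.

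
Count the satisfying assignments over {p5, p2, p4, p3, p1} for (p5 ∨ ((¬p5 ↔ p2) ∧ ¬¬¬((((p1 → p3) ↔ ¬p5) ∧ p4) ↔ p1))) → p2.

24

Initial set: {((p5 ∨ ((¬p5 ↔ p2) ∧ ¬¬¬((((p1 → p3) ↔ ¬p5) ∧ p4) ↔ p1))) → p2)}.
((p5 ∨ ((¬p5 ↔ p2) ∧ ¬¬¬((((p1 → p3) ↔ ¬p5) ∧ p4) ↔ p1))) → p2): β-rule — branch into ¬(p5 ∨ ((¬p5 ↔ p2) ∧ ¬¬¬((((p1 → p3) ↔ ¬p5) ∧ p4) ↔ p1)))  //  p2.
  branch 1 (add ¬(p5 ∨ ((¬p5 ↔ p2) ∧ ¬¬¬((((p1 → p3) ↔ ¬p5) ∧ p4) ↔ p1)))):
    ¬(p5 ∨ ((¬p5 ↔ p2) ∧ ¬¬¬((((p1 → p3) ↔ ¬p5) ∧ p4) ↔ p1))): α-rule — add ¬p5, ¬((¬p5 ↔ p2) ∧ ¬¬¬((((p1 → p3) ↔ ¬p5) ∧ p4) ↔ p1)).
    ¬((¬p5 ↔ p2) ∧ ¬¬¬((((p1 → p3) ↔ ¬p5) ∧ p4) ↔ p1)): β-rule — branch into ¬(¬p5 ↔ p2)  //  ¬¬¬¬((((p1 → p3) ↔ ¬p5) ∧ p4) ↔ p1).
      branch 1.1 (add ¬(¬p5 ↔ p2)):
        ¬(¬p5 ↔ p2): β-rule — branch into ¬p5, ¬p2  //  ¬¬p5, p2.
          branch 1.1.1 (add ¬p5, ¬p2):
            ○ open, literals {p2=0, p5=0}.
          branch 1.1.2 (add ¬¬p5, p2):
            × closes — contains both p5 and ¬p5.
      branch 1.2 (add ¬¬¬¬((((p1 → p3) ↔ ¬p5) ∧ p4) ↔ p1)):
        ¬¬¬¬((((p1 → p3) ↔ ¬p5) ∧ p4) ↔ p1): drop double negation, giving ¬¬((((p1 → p3) ↔ ¬p5) ∧ p4) ↔ p1).
        ¬¬((((p1 → p3) ↔ ¬p5) ∧ p4) ↔ p1): β-rule — branch into (((p1 → p3) ↔ ¬p5) ∧ p4), p1  //  ¬(((p1 → p3) ↔ ¬p5) ∧ p4), ¬p1.
          branch 1.2.1 (add (((p1 → p3) ↔ ¬p5) ∧ p4), p1):
            (((p1 → p3) ↔ ¬p5) ∧ p4): α-rule — add ((p1 → p3) ↔ ¬p5), p4.
            ((p1 → p3) ↔ ¬p5): β-rule — branch into (p1 → p3), ¬p5  //  ¬(p1 → p3), ¬¬p5.
              branch 1.2.1.1 (add (p1 → p3), ¬p5):
                (p1 → p3): β-rule — branch into ¬p1  //  p3.
                  branch 1.2.1.1.1 (add ¬p1):
                    × closes — contains both p1 and ¬p1.
                  branch 1.2.1.1.2 (add p3):
                    ○ open, literals {p1=1, p3=1, p4=1, p5=0}.
              branch 1.2.1.2 (add ¬(p1 → p3), ¬¬p5):
                × closes — contains both p5 and ¬p5.
          branch 1.2.2 (add ¬(((p1 → p3) ↔ ¬p5) ∧ p4), ¬p1):
            ¬(((p1 → p3) ↔ ¬p5) ∧ p4): β-rule — branch into ¬((p1 → p3) ↔ ¬p5)  //  ¬p4.
              branch 1.2.2.1 (add ¬((p1 → p3) ↔ ¬p5)):
                ¬((p1 → p3) ↔ ¬p5): β-rule — branch into (p1 → p3), ¬¬p5  //  ¬(p1 → p3), ¬p5.
                  branch 1.2.2.1.1 (add (p1 → p3), ¬¬p5):
                    × closes — contains both p5 and ¬p5.
                  branch 1.2.2.1.2 (add ¬(p1 → p3), ¬p5):
                    ¬(p1 → p3): α-rule — add p1, ¬p3.
                    × closes — contains both p1 and ¬p1.
              branch 1.2.2.2 (add ¬p4):
                ○ open, literals {p1=0, p4=0, p5=0}.
  branch 2 (add p2):
    ○ open, literals {p2=1}.
5 branches closed, 4 open.
Each open branch fixes some atoms; the unmentioned ones are free. Counting distinct full assignments: branch {p2=0, p5=0} (p4, p3, p1) contributes 8 new; branch {p1=1, p3=1, p4=1, p5=0} (p2) contributes 1 new; branch {p1=0, p4=0, p5=0} (p2, p3) contributes 2 new; branch {p2=1} (p5, p4, p3, p1) contributes 13 new. Total: 24.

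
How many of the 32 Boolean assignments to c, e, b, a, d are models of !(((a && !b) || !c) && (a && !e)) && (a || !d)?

Initial set: {T (!(((a && !b) || !c) && (a && !e)) && (a || !d))}.
T (!(((a && !b) || !c) && (a && !e)) && (a || !d)): α-rule — add T !(((a && !b) || !c) && (a && !e)), T (a || !d).
T !(((a && !b) || !c) && (a && !e)): β-rule — branch into F ((a && !b) || !c)  //  F (a && !e).
  branch 1 (add F ((a && !b) || !c)):
    F ((a && !b) || !c): α-rule — add F (a && !b), F !c.
    T (a || !d): β-rule — branch into T a  //  T !d.
      branch 1.1 (add T a):
        F (a && !b): β-rule — branch into F a  //  F !b.
          branch 1.1.1 (add F a):
            × closes — contains both a and !a.
          branch 1.1.2 (add F !b):
            ○ open, literals {a=true, b=true, c=true}.
      branch 1.2 (add T !d):
        F (a && !b): β-rule — branch into F a  //  F !b.
          branch 1.2.1 (add F a):
            ○ open, literals {a=false, c=true, d=false}.
          branch 1.2.2 (add F !b):
            ○ open, literals {b=true, c=true, d=false}.
  branch 2 (add F (a && !e)):
    T (a || !d): β-rule — branch into T a  //  T !d.
      branch 2.1 (add T a):
        F (a && !e): β-rule — branch into F a  //  F !e.
          branch 2.1.1 (add F a):
            × closes — contains both a and !a.
          branch 2.1.2 (add F !e):
            ○ open, literals {a=true, e=true}.
      branch 2.2 (add T !d):
        F (a && !e): β-rule — branch into F a  //  F !e.
          branch 2.2.1 (add F a):
            ○ open, literals {a=false, d=false}.
          branch 2.2.2 (add F !e):
            ○ open, literals {d=false, e=true}.
2 branches closed, 6 open.
Each open branch fixes some atoms; the unmentioned ones are free. Counting distinct full assignments: branch {a=true, b=true, c=true} (e, d) contributes 4 new; branch {a=false, c=true, d=false} (e, b) contributes 4 new; branch {b=true, c=true, d=false} (e, a) contributes 0 new; branch {a=true, e=true} (c, b, d) contributes 6 new; branch {a=false, d=false} (c, e, b) contributes 4 new; branch {d=false, e=true} (c, b, a) contributes 0 new. Total: 18.

18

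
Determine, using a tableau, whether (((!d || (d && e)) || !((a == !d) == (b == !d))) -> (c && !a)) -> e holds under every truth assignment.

Not valid

Assume the negation and expand:
Initial set: {!((((!d || (d && e)) || !((a == !d) == (b == !d))) -> (c && !a)) -> e)}.
!((((!d || (d && e)) || !((a == !d) == (b == !d))) -> (c && !a)) -> e): α-rule — add (((!d || (d && e)) || !((a == !d) == (b == !d))) -> (c && !a)), !e.
(((!d || (d && e)) || !((a == !d) == (b == !d))) -> (c && !a)): β-rule — branch into !((!d || (d && e)) || !((a == !d) == (b == !d)))  //  (c && !a).
  branch 1 (add !((!d || (d && e)) || !((a == !d) == (b == !d)))):
    !((!d || (d && e)) || !((a == !d) == (b == !d))): α-rule — add !(!d || (d && e)), !!((a == !d) == (b == !d)).
    !(!d || (d && e)): α-rule — add !!d, !(d && e).
    !!((a == !d) == (b == !d)): β-rule — branch into (a == !d), (b == !d)  //  !(a == !d), !(b == !d).
      branch 1.1 (add (a == !d), (b == !d)):
        !(d && e): β-rule — branch into !d  //  !e.
          branch 1.1.1 (add !d):
            × closes — contains both d and !d.
          branch 1.1.2 (add !e):
            (a == !d): β-rule — branch into a, !d  //  !a, !!d.
              branch 1.1.2.1 (add a, !d):
                × closes — contains both d and !d.
              branch 1.1.2.2 (add !a, !!d):
                (b == !d): β-rule — branch into b, !d  //  !b, !!d.
                  branch 1.1.2.2.1 (add b, !d):
                    × closes — contains both d and !d.
                  branch 1.1.2.2.2 (add !b, !!d):
                    ○ open, literals {a=false, b=false, d=true, e=false}.
      branch 1.2 (add !(a == !d), !(b == !d)):
        !(d && e): β-rule — branch into !d  //  !e.
          branch 1.2.1 (add !d):
            × closes — contains both d and !d.
          branch 1.2.2 (add !e):
            !(a == !d): β-rule — branch into a, !!d  //  !a, !d.
              branch 1.2.2.1 (add a, !!d):
                !(b == !d): β-rule — branch into b, !!d  //  !b, !d.
                  branch 1.2.2.1.1 (add b, !!d):
                    ○ open, literals {a=true, b=true, d=true, e=false}.
                  branch 1.2.2.1.2 (add !b, !d):
                    × closes — contains both d and !d.
              branch 1.2.2.2 (add !a, !d):
                × closes — contains both d and !d.
  branch 2 (add (c && !a)):
    (c && !a): α-rule — add c, !a.
    ○ open, literals {a=false, c=true, e=false}.
6 branches closed, 3 open.
An open branch gives a countermodel: a=false, b=false, d=true, e=false (unmentioned atoms arbitrary); under it the original formula is false.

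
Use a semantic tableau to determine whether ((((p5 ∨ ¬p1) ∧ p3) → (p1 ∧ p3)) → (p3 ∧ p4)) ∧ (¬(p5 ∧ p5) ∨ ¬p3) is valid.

Not valid

Assume the negation and expand:
Initial set: {¬(((((p5 ∨ ¬p1) ∧ p3) → (p1 ∧ p3)) → (p3 ∧ p4)) ∧ (¬(p5 ∧ p5) ∨ ¬p3))}.
¬(((((p5 ∨ ¬p1) ∧ p3) → (p1 ∧ p3)) → (p3 ∧ p4)) ∧ (¬(p5 ∧ p5) ∨ ¬p3)): β-rule — branch into ¬((((p5 ∨ ¬p1) ∧ p3) → (p1 ∧ p3)) → (p3 ∧ p4))  //  ¬(¬(p5 ∧ p5) ∨ ¬p3).
  branch 1 (add ¬((((p5 ∨ ¬p1) ∧ p3) → (p1 ∧ p3)) → (p3 ∧ p4))):
    ¬((((p5 ∨ ¬p1) ∧ p3) → (p1 ∧ p3)) → (p3 ∧ p4)): α-rule — add (((p5 ∨ ¬p1) ∧ p3) → (p1 ∧ p3)), ¬(p3 ∧ p4).
    (((p5 ∨ ¬p1) ∧ p3) → (p1 ∧ p3)): β-rule — branch into ¬((p5 ∨ ¬p1) ∧ p3)  //  (p1 ∧ p3).
      branch 1.1 (add ¬((p5 ∨ ¬p1) ∧ p3)):
        ¬(p3 ∧ p4): β-rule — branch into ¬p3  //  ¬p4.
          branch 1.1.1 (add ¬p3):
            ¬((p5 ∨ ¬p1) ∧ p3): β-rule — branch into ¬(p5 ∨ ¬p1)  //  ¬p3.
              branch 1.1.1.1 (add ¬(p5 ∨ ¬p1)):
                ¬(p5 ∨ ¬p1): α-rule — add ¬p5, ¬¬p1.
                ○ open, literals {p1=1, p3=0, p5=0}.
              branch 1.1.1.2 (add ¬p3):
                ○ open, literals {p3=0}.
          branch 1.1.2 (add ¬p4):
            ¬((p5 ∨ ¬p1) ∧ p3): β-rule — branch into ¬(p5 ∨ ¬p1)  //  ¬p3.
              branch 1.1.2.1 (add ¬(p5 ∨ ¬p1)):
                ¬(p5 ∨ ¬p1): α-rule — add ¬p5, ¬¬p1.
                ○ open, literals {p1=1, p4=0, p5=0}.
              branch 1.1.2.2 (add ¬p3):
                ○ open, literals {p3=0, p4=0}.
      branch 1.2 (add (p1 ∧ p3)):
        (p1 ∧ p3): α-rule — add p1, p3.
        ¬(p3 ∧ p4): β-rule — branch into ¬p3  //  ¬p4.
          branch 1.2.1 (add ¬p3):
            × closes — contains both p3 and ¬p3.
          branch 1.2.2 (add ¬p4):
            ○ open, literals {p1=1, p3=1, p4=0}.
  branch 2 (add ¬(¬(p5 ∧ p5) ∨ ¬p3)):
    ¬(¬(p5 ∧ p5) ∨ ¬p3): α-rule — add ¬¬(p5 ∧ p5), ¬¬p3.
    ¬¬(p5 ∧ p5): α-rule — add p5, p5.
    ○ open, literals {p3=1, p5=1}.
1 branch closed, 6 open.
An open branch gives a countermodel: p1=1, p3=0, p5=0 (unmentioned atoms arbitrary); under it the original formula is false.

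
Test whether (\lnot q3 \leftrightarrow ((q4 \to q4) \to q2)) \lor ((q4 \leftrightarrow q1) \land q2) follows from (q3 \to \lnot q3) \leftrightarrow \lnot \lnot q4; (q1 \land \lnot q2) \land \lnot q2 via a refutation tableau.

Initial set: {((q3 \to \lnot q3) \leftrightarrow \lnot \lnot q4); ((q1 \land \lnot q2) \land \lnot q2); \lnot ((\lnot q3 \leftrightarrow ((q4 \to q4) \to q2)) \lor ((q4 \leftrightarrow q1) \land q2))}.
((q1 \land \lnot q2) \land \lnot q2): α-rule — add (q1 \land \lnot q2), \lnot q2.
\lnot ((\lnot q3 \leftrightarrow ((q4 \to q4) \to q2)) \lor ((q4 \leftrightarrow q1) \land q2)): α-rule — add \lnot (\lnot q3 \leftrightarrow ((q4 \to q4) \to q2)), \lnot ((q4 \leftrightarrow q1) \land q2).
(q1 \land \lnot q2): α-rule — add q1, \lnot q2.
((q3 \to \lnot q3) \leftrightarrow \lnot \lnot q4): β-rule — branch into (q3 \to \lnot q3), \lnot \lnot q4  //  \lnot (q3 \to \lnot q3), \lnot \lnot \lnot q4.
  branch 1 (add (q3 \to \lnot q3), \lnot \lnot q4):
    \lnot \lnot q4: drop double negation, giving q4.
    \lnot (\lnot q3 \leftrightarrow ((q4 \to q4) \to q2)): β-rule — branch into \lnot q3, \lnot ((q4 \to q4) \to q2)  //  \lnot \lnot q3, ((q4 \to q4) \to q2).
      branch 1.1 (add \lnot q3, \lnot ((q4 \to q4) \to q2)):
        \lnot ((q4 \to q4) \to q2): α-rule — add (q4 \to q4), \lnot q2.
        \lnot ((q4 \leftrightarrow q1) \land q2): β-rule — branch into \lnot (q4 \leftrightarrow q1)  //  \lnot q2.
          branch 1.1.1 (add \lnot (q4 \leftrightarrow q1)):
            (q3 \to \lnot q3): β-rule — branch into \lnot q3  //  \lnot q3.
              branch 1.1.1.1 (add \lnot q3):
                (q4 \to q4): β-rule — branch into \lnot q4  //  q4.
                  branch 1.1.1.1.1 (add \lnot q4):
                    × closes — contains both q4 and \lnot q4.
                  branch 1.1.1.1.2 (add q4):
                    \lnot (q4 \leftrightarrow q1): β-rule — branch into q4, \lnot q1  //  \lnot q4, q1.
                      branch 1.1.1.1.2.1 (add q4, \lnot q1):
                        × closes — contains both q1 and \lnot q1.
                      branch 1.1.1.1.2.2 (add \lnot q4, q1):
                        × closes — contains both q4 and \lnot q4.
              branch 1.1.1.2 (add \lnot q3):
                (q4 \to q4): β-rule — branch into \lnot q4  //  q4.
                  branch 1.1.1.2.1 (add \lnot q4):
                    × closes — contains both q4 and \lnot q4.
                  branch 1.1.1.2.2 (add q4):
                    \lnot (q4 \leftrightarrow q1): β-rule — branch into q4, \lnot q1  //  \lnot q4, q1.
                      branch 1.1.1.2.2.1 (add q4, \lnot q1):
                        × closes — contains both q1 and \lnot q1.
                      branch 1.1.1.2.2.2 (add \lnot q4, q1):
                        × closes — contains both q4 and \lnot q4.
          branch 1.1.2 (add \lnot q2):
            (q3 \to \lnot q3): β-rule — branch into \lnot q3  //  \lnot q3.
              branch 1.1.2.1 (add \lnot q3):
                (q4 \to q4): β-rule — branch into \lnot q4  //  q4.
                  branch 1.1.2.1.1 (add \lnot q4):
                    × closes — contains both q4 and \lnot q4.
                  branch 1.1.2.1.2 (add q4):
                    ○ open, literals {q1=T, q2=F, q3=F, q4=T}.
              branch 1.1.2.2 (add \lnot q3):
                (q4 \to q4): β-rule — branch into \lnot q4  //  q4.
                  branch 1.1.2.2.1 (add \lnot q4):
                    × closes — contains both q4 and \lnot q4.
                  branch 1.1.2.2.2 (add q4):
                    ○ open, literals {q1=T, q2=F, q3=F, q4=T}.
      branch 1.2 (add \lnot \lnot q3, ((q4 \to q4) \to q2)):
        \lnot ((q4 \leftrightarrow q1) \land q2): β-rule — branch into \lnot (q4 \leftrightarrow q1)  //  \lnot q2.
          branch 1.2.1 (add \lnot (q4 \leftrightarrow q1)):
            (q3 \to \lnot q3): β-rule — branch into \lnot q3  //  \lnot q3.
              branch 1.2.1.1 (add \lnot q3):
                × closes — contains both q3 and \lnot q3.
              branch 1.2.1.2 (add \lnot q3):
                × closes — contains both q3 and \lnot q3.
          branch 1.2.2 (add \lnot q2):
            (q3 \to \lnot q3): β-rule — branch into \lnot q3  //  \lnot q3.
              branch 1.2.2.1 (add \lnot q3):
                × closes — contains both q3 and \lnot q3.
              branch 1.2.2.2 (add \lnot q3):
                × closes — contains both q3 and \lnot q3.
  branch 2 (add \lnot (q3 \to \lnot q3), \lnot \lnot \lnot q4):
    \lnot (q3 \to \lnot q3): α-rule — add q3, \lnot \lnot q3.
    \lnot \lnot \lnot q4: drop double negation, giving \lnot q4.
    \lnot (\lnot q3 \leftrightarrow ((q4 \to q4) \to q2)): β-rule — branch into \lnot q3, \lnot ((q4 \to q4) \to q2)  //  \lnot \lnot q3, ((q4 \to q4) \to q2).
      branch 2.1 (add \lnot q3, \lnot ((q4 \to q4) \to q2)):
        × closes — contains both q3 and \lnot q3.
      branch 2.2 (add \lnot \lnot q3, ((q4 \to q4) \to q2)):
        \lnot ((q4 \leftrightarrow q1) \land q2): β-rule — branch into \lnot (q4 \leftrightarrow q1)  //  \lnot q2.
          branch 2.2.1 (add \lnot (q4 \leftrightarrow q1)):
            ((q4 \to q4) \to q2): β-rule — branch into \lnot (q4 \to q4)  //  q2.
              branch 2.2.1.1 (add \lnot (q4 \to q4)):
                \lnot (q4 \to q4): α-rule — add q4, \lnot q4.
                × closes — contains both q4 and \lnot q4.
              branch 2.2.1.2 (add q2):
                × closes — contains both q2 and \lnot q2.
          branch 2.2.2 (add \lnot q2):
            ((q4 \to q4) \to q2): β-rule — branch into \lnot (q4 \to q4)  //  q2.
              branch 2.2.2.1 (add \lnot (q4 \to q4)):
                \lnot (q4 \to q4): α-rule — add q4, \lnot q4.
                × closes — contains both q4 and \lnot q4.
              branch 2.2.2.2 (add q2):
                × closes — contains both q2 and \lnot q2.
17 branches closed, 2 open.
An open branch gives a countermodel: q1=T, q2=F, q3=F, q4=T (unmentioned atoms arbitrary); the premises hold there but the conclusion fails.

No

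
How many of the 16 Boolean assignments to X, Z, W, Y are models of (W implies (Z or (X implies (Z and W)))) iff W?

6

Initial set: {((W implies (Z or (X implies (Z and W)))) iff W)}.
((W implies (Z or (X implies (Z and W)))) iff W): β-rule — branch into (W implies (Z or (X implies (Z and W)))), W  //  not (W implies (Z or (X implies (Z and W)))), not W.
  branch 1 (add (W implies (Z or (X implies (Z and W)))), W):
    (W implies (Z or (X implies (Z and W)))): β-rule — branch into not W  //  (Z or (X implies (Z and W))).
      branch 1.1 (add not W):
        × closes — contains both W and not W.
      branch 1.2 (add (Z or (X implies (Z and W)))):
        (Z or (X implies (Z and W))): β-rule — branch into Z  //  (X implies (Z and W)).
          branch 1.2.1 (add Z):
            ○ open, literals {W=T, Z=T}.
          branch 1.2.2 (add (X implies (Z and W))):
            (X implies (Z and W)): β-rule — branch into not X  //  (Z and W).
              branch 1.2.2.1 (add not X):
                ○ open, literals {W=T, X=F}.
              branch 1.2.2.2 (add (Z and W)):
                (Z and W): α-rule — add Z, W.
                ○ open, literals {W=T, Z=T}.
  branch 2 (add not (W implies (Z or (X implies (Z and W)))), not W):
    not (W implies (Z or (X implies (Z and W)))): α-rule — add W, not (Z or (X implies (Z and W))).
    × closes — contains both W and not W.
2 branches closed, 3 open.
Each open branch fixes some atoms; the unmentioned ones are free. Counting distinct full assignments: branch {W=T, Z=T} (X, Y) contributes 4 new; branch {W=T, X=F} (Z, Y) contributes 2 new; branch {W=T, Z=T} (X, Y) contributes 0 new. Total: 6.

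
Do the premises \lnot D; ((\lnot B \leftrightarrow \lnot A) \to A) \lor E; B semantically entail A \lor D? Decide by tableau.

Initial set: {\lnot D; (((\lnot B \leftrightarrow \lnot A) \to A) \lor E); B; \lnot (A \lor D)}.
\lnot (A \lor D): α-rule — add \lnot A, \lnot D.
(((\lnot B \leftrightarrow \lnot A) \to A) \lor E): β-rule — branch into ((\lnot B \leftrightarrow \lnot A) \to A)  //  E.
  branch 1 (add ((\lnot B \leftrightarrow \lnot A) \to A)):
    ((\lnot B \leftrightarrow \lnot A) \to A): β-rule — branch into \lnot (\lnot B \leftrightarrow \lnot A)  //  A.
      branch 1.1 (add \lnot (\lnot B \leftrightarrow \lnot A)):
        \lnot (\lnot B \leftrightarrow \lnot A): β-rule — branch into \lnot B, \lnot \lnot A  //  \lnot \lnot B, \lnot A.
          branch 1.1.1 (add \lnot B, \lnot \lnot A):
            × closes — contains both B and \lnot B.
          branch 1.1.2 (add \lnot \lnot B, \lnot A):
            ○ open, literals {A=F, B=T, D=F}.
      branch 1.2 (add A):
        × closes — contains both A and \lnot A.
  branch 2 (add E):
    ○ open, literals {A=F, B=T, D=F, E=T}.
2 branches closed, 2 open.
An open branch gives a countermodel: A=F, B=T, D=F (unmentioned atoms arbitrary); the premises hold there but the conclusion fails.

No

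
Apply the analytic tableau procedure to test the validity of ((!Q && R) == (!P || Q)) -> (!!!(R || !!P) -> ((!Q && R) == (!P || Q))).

Assume the negation and expand:
Initial set: {!(((!Q && R) == (!P || Q)) -> (!!!(R || !!P) -> ((!Q && R) == (!P || Q))))}.
!(((!Q && R) == (!P || Q)) -> (!!!(R || !!P) -> ((!Q && R) == (!P || Q)))): α-rule — add ((!Q && R) == (!P || Q)), !(!!!(R || !!P) -> ((!Q && R) == (!P || Q))).
!(!!!(R || !!P) -> ((!Q && R) == (!P || Q))): α-rule — add !!!(R || !!P), !((!Q && R) == (!P || Q)).
!!!(R || !!P): drop double negation, giving !(R || !!P).
!(R || !!P): α-rule — add !R, !!!P.
!!!P: drop double negation, giving !P.
((!Q && R) == (!P || Q)): β-rule — branch into (!Q && R), (!P || Q)  //  !(!Q && R), !(!P || Q).
  branch 1 (add (!Q && R), (!P || Q)):
    (!Q && R): α-rule — add !Q, R.
    × closes — contains both R and !R.
  branch 2 (add !(!Q && R), !(!P || Q)):
    !(!P || Q): α-rule — add !!P, !Q.
    × closes — contains both P and !P.
All 2 branches close.
Every branch closed, so the negation is unsatisfiable and the formula is valid.

Valid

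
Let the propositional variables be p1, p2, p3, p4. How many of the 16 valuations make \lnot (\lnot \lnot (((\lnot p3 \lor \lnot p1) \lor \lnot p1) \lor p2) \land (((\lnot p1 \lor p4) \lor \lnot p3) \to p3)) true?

Initial set: {T \lnot (\lnot \lnot (((\lnot p3 \lor \lnot p1) \lor \lnot p1) \lor p2) \land (((\lnot p1 \lor p4) \lor \lnot p3) \to p3))}.
T \lnot (\lnot \lnot (((\lnot p3 \lor \lnot p1) \lor \lnot p1) \lor p2) \land (((\lnot p1 \lor p4) \lor \lnot p3) \to p3)): β-rule — branch into F \lnot \lnot (((\lnot p3 \lor \lnot p1) \lor \lnot p1) \lor p2)  //  F (((\lnot p1 \lor p4) \lor \lnot p3) \to p3).
  branch 1 (add F \lnot \lnot (((\lnot p3 \lor \lnot p1) \lor \lnot p1) \lor p2)):
    F \lnot \lnot (((\lnot p3 \lor \lnot p1) \lor \lnot p1) \lor p2): drop double negation, giving F (((\lnot p3 \lor \lnot p1) \lor \lnot p1) \lor p2).
    F (((\lnot p3 \lor \lnot p1) \lor \lnot p1) \lor p2): α-rule — add F ((\lnot p3 \lor \lnot p1) \lor \lnot p1), F p2.
    F ((\lnot p3 \lor \lnot p1) \lor \lnot p1): α-rule — add F (\lnot p3 \lor \lnot p1), F \lnot p1.
    F (\lnot p3 \lor \lnot p1): α-rule — add F \lnot p3, F \lnot p1.
    ○ open, literals {p1=T, p2=F, p3=T}.
  branch 2 (add F (((\lnot p1 \lor p4) \lor \lnot p3) \to p3)):
    F (((\lnot p1 \lor p4) \lor \lnot p3) \to p3): α-rule — add T ((\lnot p1 \lor p4) \lor \lnot p3), F p3.
    T ((\lnot p1 \lor p4) \lor \lnot p3): β-rule — branch into T (\lnot p1 \lor p4)  //  T \lnot p3.
      branch 2.1 (add T (\lnot p1 \lor p4)):
        T (\lnot p1 \lor p4): β-rule — branch into T \lnot p1  //  T p4.
          branch 2.1.1 (add T \lnot p1):
            ○ open, literals {p1=F, p3=F}.
          branch 2.1.2 (add T p4):
            ○ open, literals {p3=F, p4=T}.
      branch 2.2 (add T \lnot p3):
        ○ open, literals {p3=F}.
0 branches closed, 4 open.
Each open branch fixes some atoms; the unmentioned ones are free. Counting distinct full assignments: branch {p1=T, p2=F, p3=T} (p4) contributes 2 new; branch {p1=F, p3=F} (p2, p4) contributes 4 new; branch {p3=F, p4=T} (p1, p2) contributes 2 new; branch {p3=F} (p1, p2, p4) contributes 2 new. Total: 10.

10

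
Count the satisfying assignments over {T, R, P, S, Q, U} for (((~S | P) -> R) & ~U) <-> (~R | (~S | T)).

20

Initial set: {T ((((~S | P) -> R) & ~U) <-> (~R | (~S | T)))}.
T ((((~S | P) -> R) & ~U) <-> (~R | (~S | T))): β-rule — branch into T (((~S | P) -> R) & ~U), T (~R | (~S | T))  //  F (((~S | P) -> R) & ~U), F (~R | (~S | T)).
  branch 1 (add T (((~S | P) -> R) & ~U), T (~R | (~S | T))):
    T (((~S | P) -> R) & ~U): α-rule — add T ((~S | P) -> R), T ~U.
    T (~R | (~S | T)): β-rule — branch into T ~R  //  T (~S | T).
      branch 1.1 (add T ~R):
        T ((~S | P) -> R): β-rule — branch into F (~S | P)  //  T R.
          branch 1.1.1 (add F (~S | P)):
            F (~S | P): α-rule — add F ~S, F P.
            ○ open, literals {P=0, R=0, S=1, U=0}.
          branch 1.1.2 (add T R):
            × closes — contains both R and ~R.
      branch 1.2 (add T (~S | T)):
        T ((~S | P) -> R): β-rule — branch into F (~S | P)  //  T R.
          branch 1.2.1 (add F (~S | P)):
            F (~S | P): α-rule — add F ~S, F P.
            T (~S | T): β-rule — branch into T ~S  //  T T.
              branch 1.2.1.1 (add T ~S):
                × closes — contains both S and ~S.
              branch 1.2.1.2 (add T T):
                ○ open, literals {P=0, S=1, T=1, U=0}.
          branch 1.2.2 (add T R):
            T (~S | T): β-rule — branch into T ~S  //  T T.
              branch 1.2.2.1 (add T ~S):
                ○ open, literals {R=1, S=0, U=0}.
              branch 1.2.2.2 (add T T):
                ○ open, literals {R=1, T=1, U=0}.
  branch 2 (add F (((~S | P) -> R) & ~U), F (~R | (~S | T))):
    F (~R | (~S | T)): α-rule — add F ~R, F (~S | T).
    F (~S | T): α-rule — add F ~S, F T.
    F (((~S | P) -> R) & ~U): β-rule — branch into F ((~S | P) -> R)  //  F ~U.
      branch 2.1 (add F ((~S | P) -> R)):
        F ((~S | P) -> R): α-rule — add T (~S | P), F R.
        × closes — contains both R and ~R.
      branch 2.2 (add F ~U):
        ○ open, literals {R=1, S=1, T=0, U=1}.
3 branches closed, 5 open.
Each open branch fixes some atoms; the unmentioned ones are free. Counting distinct full assignments: branch {P=0, R=0, S=1, U=0} (T, Q) contributes 4 new; branch {P=0, S=1, T=1, U=0} (R, Q) contributes 2 new; branch {R=1, S=0, U=0} (T, P, Q) contributes 8 new; branch {R=1, T=1, U=0} (P, S, Q) contributes 2 new; branch {R=1, S=1, T=0, U=1} (P, Q) contributes 4 new. Total: 20.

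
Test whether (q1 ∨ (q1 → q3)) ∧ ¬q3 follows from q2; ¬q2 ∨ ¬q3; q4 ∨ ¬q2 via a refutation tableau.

Yes

Initial set: {T q2; T (¬q2 ∨ ¬q3); T (q4 ∨ ¬q2); F ((q1 ∨ (q1 → q3)) ∧ ¬q3)}.
T (¬q2 ∨ ¬q3): β-rule — branch into T ¬q2  //  T ¬q3.
  branch 1 (add T ¬q2):
    × closes — contains both q2 and ¬q2.
  branch 2 (add T ¬q3):
    T (q4 ∨ ¬q2): β-rule — branch into T q4  //  T ¬q2.
      branch 2.1 (add T q4):
        F ((q1 ∨ (q1 → q3)) ∧ ¬q3): β-rule — branch into F (q1 ∨ (q1 → q3))  //  F ¬q3.
          branch 2.1.1 (add F (q1 ∨ (q1 → q3))):
            F (q1 ∨ (q1 → q3)): α-rule — add F q1, F (q1 → q3).
            F (q1 → q3): α-rule — add T q1, F q3.
            × closes — contains both q1 and ¬q1.
          branch 2.1.2 (add F ¬q3):
            × closes — contains both q3 and ¬q3.
      branch 2.2 (add T ¬q2):
        × closes — contains both q2 and ¬q2.
All 4 branches close.
Every branch closed, so the premises entail the conclusion.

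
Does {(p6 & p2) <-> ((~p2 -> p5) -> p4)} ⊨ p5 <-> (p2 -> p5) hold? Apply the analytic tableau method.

Initial set: {((p6 & p2) <-> ((~p2 -> p5) -> p4)); ~(p5 <-> (p2 -> p5))}.
((p6 & p2) <-> ((~p2 -> p5) -> p4)): β-rule — branch into (p6 & p2), ((~p2 -> p5) -> p4)  //  ~(p6 & p2), ~((~p2 -> p5) -> p4).
  branch 1 (add (p6 & p2), ((~p2 -> p5) -> p4)):
    (p6 & p2): α-rule — add p6, p2.
    ~(p5 <-> (p2 -> p5)): β-rule — branch into p5, ~(p2 -> p5)  //  ~p5, (p2 -> p5).
      branch 1.1 (add p5, ~(p2 -> p5)):
        ~(p2 -> p5): α-rule — add p2, ~p5.
        × closes — contains both p5 and ~p5.
      branch 1.2 (add ~p5, (p2 -> p5)):
        ((~p2 -> p5) -> p4): β-rule — branch into ~(~p2 -> p5)  //  p4.
          branch 1.2.1 (add ~(~p2 -> p5)):
            ~(~p2 -> p5): α-rule — add ~p2, ~p5.
            × closes — contains both p2 and ~p2.
          branch 1.2.2 (add p4):
            (p2 -> p5): β-rule — branch into ~p2  //  p5.
              branch 1.2.2.1 (add ~p2):
                × closes — contains both p2 and ~p2.
              branch 1.2.2.2 (add p5):
                × closes — contains both p5 and ~p5.
  branch 2 (add ~(p6 & p2), ~((~p2 -> p5) -> p4)):
    ~((~p2 -> p5) -> p4): α-rule — add (~p2 -> p5), ~p4.
    ~(p5 <-> (p2 -> p5)): β-rule — branch into p5, ~(p2 -> p5)  //  ~p5, (p2 -> p5).
      branch 2.1 (add p5, ~(p2 -> p5)):
        ~(p2 -> p5): α-rule — add p2, ~p5.
        × closes — contains both p5 and ~p5.
      branch 2.2 (add ~p5, (p2 -> p5)):
        ~(p6 & p2): β-rule — branch into ~p6  //  ~p2.
          branch 2.2.1 (add ~p6):
            (~p2 -> p5): β-rule — branch into ~~p2  //  p5.
              branch 2.2.1.1 (add ~~p2):
                (p2 -> p5): β-rule — branch into ~p2  //  p5.
                  branch 2.2.1.1.1 (add ~p2):
                    × closes — contains both p2 and ~p2.
                  branch 2.2.1.1.2 (add p5):
                    × closes — contains both p5 and ~p5.
              branch 2.2.1.2 (add p5):
                × closes — contains both p5 and ~p5.
          branch 2.2.2 (add ~p2):
            (~p2 -> p5): β-rule — branch into ~~p2  //  p5.
              branch 2.2.2.1 (add ~~p2):
                × closes — contains both p2 and ~p2.
              branch 2.2.2.2 (add p5):
                × closes — contains both p5 and ~p5.
All 10 branches close.
Every branch closed, so the premises entail the conclusion.

Yes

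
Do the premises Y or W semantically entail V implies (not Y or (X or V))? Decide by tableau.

Initial set: {(Y or W); not (V implies (not Y or (X or V)))}.
not (V implies (not Y or (X or V))): α-rule — add V, not (not Y or (X or V)).
not (not Y or (X or V)): α-rule — add not not Y, not (X or V).
not (X or V): α-rule — add not X, not V.
× closes — contains both V and not V.
All 1 branch closes.
Every branch closed, so the premises entail the conclusion.

Yes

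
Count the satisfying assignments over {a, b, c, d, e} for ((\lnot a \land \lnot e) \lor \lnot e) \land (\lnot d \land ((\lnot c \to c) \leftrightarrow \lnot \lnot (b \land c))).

Initial set: {T (((\lnot a \land \lnot e) \lor \lnot e) \land (\lnot d \land ((\lnot c \to c) \leftrightarrow \lnot \lnot (b \land c))))}.
T (((\lnot a \land \lnot e) \lor \lnot e) \land (\lnot d \land ((\lnot c \to c) \leftrightarrow \lnot \lnot (b \land c)))): α-rule — add T ((\lnot a \land \lnot e) \lor \lnot e), T (\lnot d \land ((\lnot c \to c) \leftrightarrow \lnot \lnot (b \land c))).
T (\lnot d \land ((\lnot c \to c) \leftrightarrow \lnot \lnot (b \land c))): α-rule — add T \lnot d, T ((\lnot c \to c) \leftrightarrow \lnot \lnot (b \land c)).
T ((\lnot a \land \lnot e) \lor \lnot e): β-rule — branch into T (\lnot a \land \lnot e)  //  T \lnot e.
  branch 1 (add T (\lnot a \land \lnot e)):
    T (\lnot a \land \lnot e): α-rule — add T \lnot a, T \lnot e.
    T ((\lnot c \to c) \leftrightarrow \lnot \lnot (b \land c)): β-rule — branch into T (\lnot c \to c), T \lnot \lnot (b \land c)  //  F (\lnot c \to c), F \lnot \lnot (b \land c).
      branch 1.1 (add T (\lnot c \to c), T \lnot \lnot (b \land c)):
        T \lnot \lnot (b \land c): drop double negation, giving T (b \land c).
        T (b \land c): α-rule — add T b, T c.
        T (\lnot c \to c): β-rule — branch into F \lnot c  //  T c.
          branch 1.1.1 (add F \lnot c):
            ○ open, literals {a=false, b=true, c=true, d=false, e=false}.
          branch 1.1.2 (add T c):
            ○ open, literals {a=false, b=true, c=true, d=false, e=false}.
      branch 1.2 (add F (\lnot c \to c), F \lnot \lnot (b \land c)):
        F (\lnot c \to c): α-rule — add T \lnot c, F c.
        F \lnot \lnot (b \land c): drop double negation, giving F (b \land c).
        F (b \land c): β-rule — branch into F b  //  F c.
          branch 1.2.1 (add F b):
            ○ open, literals {a=false, b=false, c=false, d=false, e=false}.
          branch 1.2.2 (add F c):
            ○ open, literals {a=false, c=false, d=false, e=false}.
  branch 2 (add T \lnot e):
    T ((\lnot c \to c) \leftrightarrow \lnot \lnot (b \land c)): β-rule — branch into T (\lnot c \to c), T \lnot \lnot (b \land c)  //  F (\lnot c \to c), F \lnot \lnot (b \land c).
      branch 2.1 (add T (\lnot c \to c), T \lnot \lnot (b \land c)):
        T \lnot \lnot (b \land c): drop double negation, giving T (b \land c).
        T (b \land c): α-rule — add T b, T c.
        T (\lnot c \to c): β-rule — branch into F \lnot c  //  T c.
          branch 2.1.1 (add F \lnot c):
            ○ open, literals {b=true, c=true, d=false, e=false}.
          branch 2.1.2 (add T c):
            ○ open, literals {b=true, c=true, d=false, e=false}.
      branch 2.2 (add F (\lnot c \to c), F \lnot \lnot (b \land c)):
        F (\lnot c \to c): α-rule — add T \lnot c, F c.
        F \lnot \lnot (b \land c): drop double negation, giving F (b \land c).
        F (b \land c): β-rule — branch into F b  //  F c.
          branch 2.2.1 (add F b):
            ○ open, literals {b=false, c=false, d=false, e=false}.
          branch 2.2.2 (add F c):
            ○ open, literals {c=false, d=false, e=false}.
0 branches closed, 8 open.
Each open branch fixes some atoms; the unmentioned ones are free. Counting distinct full assignments: branch {a=false, b=true, c=true, d=false, e=false} (none free) contributes 1 new; branch {a=false, b=true, c=true, d=false, e=false} (none free) contributes 0 new; branch {a=false, b=false, c=false, d=false, e=false} (none free) contributes 1 new; branch {a=false, c=false, d=false, e=false} (b) contributes 1 new; branch {b=true, c=true, d=false, e=false} (a) contributes 1 new; branch {b=true, c=true, d=false, e=false} (a) contributes 0 new; branch {b=false, c=false, d=false, e=false} (a) contributes 1 new; branch {c=false, d=false, e=false} (a, b) contributes 1 new. Total: 6.

6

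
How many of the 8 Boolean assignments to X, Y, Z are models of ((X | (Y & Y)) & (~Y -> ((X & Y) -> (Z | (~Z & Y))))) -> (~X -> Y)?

8

Initial set: {(((X | (Y & Y)) & (~Y -> ((X & Y) -> (Z | (~Z & Y))))) -> (~X -> Y))}.
(((X | (Y & Y)) & (~Y -> ((X & Y) -> (Z | (~Z & Y))))) -> (~X -> Y)): β-rule — branch into ~((X | (Y & Y)) & (~Y -> ((X & Y) -> (Z | (~Z & Y)))))  //  (~X -> Y).
  branch 1 (add ~((X | (Y & Y)) & (~Y -> ((X & Y) -> (Z | (~Z & Y)))))):
    ~((X | (Y & Y)) & (~Y -> ((X & Y) -> (Z | (~Z & Y))))): β-rule — branch into ~(X | (Y & Y))  //  ~(~Y -> ((X & Y) -> (Z | (~Z & Y)))).
      branch 1.1 (add ~(X | (Y & Y))):
        ~(X | (Y & Y)): α-rule — add ~X, ~(Y & Y).
        ~(Y & Y): β-rule — branch into ~Y  //  ~Y.
          branch 1.1.1 (add ~Y):
            ○ open, literals {X=F, Y=F}.
          branch 1.1.2 (add ~Y):
            ○ open, literals {X=F, Y=F}.
      branch 1.2 (add ~(~Y -> ((X & Y) -> (Z | (~Z & Y))))):
        ~(~Y -> ((X & Y) -> (Z | (~Z & Y)))): α-rule — add ~Y, ~((X & Y) -> (Z | (~Z & Y))).
        ~((X & Y) -> (Z | (~Z & Y))): α-rule — add (X & Y), ~(Z | (~Z & Y)).
        (X & Y): α-rule — add X, Y.
        × closes — contains both Y and ~Y.
  branch 2 (add (~X -> Y)):
    (~X -> Y): β-rule — branch into ~~X  //  Y.
      branch 2.1 (add ~~X):
        ○ open, literals {X=T}.
      branch 2.2 (add Y):
        ○ open, literals {Y=T}.
1 branch closed, 4 open.
Each open branch fixes some atoms; the unmentioned ones are free. Counting distinct full assignments: branch {X=F, Y=F} (Z) contributes 2 new; branch {X=F, Y=F} (Z) contributes 0 new; branch {X=T} (Y, Z) contributes 4 new; branch {Y=T} (X, Z) contributes 2 new. Total: 8.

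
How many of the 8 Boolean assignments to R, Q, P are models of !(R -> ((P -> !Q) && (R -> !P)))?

Initial set: {!(R -> ((P -> !Q) && (R -> !P)))}.
!(R -> ((P -> !Q) && (R -> !P))): α-rule — add R, !((P -> !Q) && (R -> !P)).
!((P -> !Q) && (R -> !P)): β-rule — branch into !(P -> !Q)  //  !(R -> !P).
  branch 1 (add !(P -> !Q)):
    !(P -> !Q): α-rule — add P, !!Q.
    ○ open, literals {P=T, Q=T, R=T}.
  branch 2 (add !(R -> !P)):
    !(R -> !P): α-rule — add R, !!P.
    ○ open, literals {P=T, R=T}.
0 branches closed, 2 open.
Each open branch fixes some atoms; the unmentioned ones are free. Counting distinct full assignments: branch {P=T, Q=T, R=T} (none free) contributes 1 new; branch {P=T, R=T} (Q) contributes 1 new. Total: 2.

2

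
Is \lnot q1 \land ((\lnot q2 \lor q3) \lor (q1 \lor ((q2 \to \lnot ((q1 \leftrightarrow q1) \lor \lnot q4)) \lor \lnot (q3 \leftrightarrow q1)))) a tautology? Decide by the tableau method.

Not valid

Assume the negation and expand:
Initial set: {F (\lnot q1 \land ((\lnot q2 \lor q3) \lor (q1 \lor ((q2 \to \lnot ((q1 \leftrightarrow q1) \lor \lnot q4)) \lor \lnot (q3 \leftrightarrow q1)))))}.
F (\lnot q1 \land ((\lnot q2 \lor q3) \lor (q1 \lor ((q2 \to \lnot ((q1 \leftrightarrow q1) \lor \lnot q4)) \lor \lnot (q3 \leftrightarrow q1))))): β-rule — branch into F \lnot q1  //  F ((\lnot q2 \lor q3) \lor (q1 \lor ((q2 \to \lnot ((q1 \leftrightarrow q1) \lor \lnot q4)) \lor \lnot (q3 \leftrightarrow q1)))).
  branch 1 (add F \lnot q1):
    ○ open, literals {q1=1}.
  branch 2 (add F ((\lnot q2 \lor q3) \lor (q1 \lor ((q2 \to \lnot ((q1 \leftrightarrow q1) \lor \lnot q4)) \lor \lnot (q3 \leftrightarrow q1))))):
    F ((\lnot q2 \lor q3) \lor (q1 \lor ((q2 \to \lnot ((q1 \leftrightarrow q1) \lor \lnot q4)) \lor \lnot (q3 \leftrightarrow q1)))): α-rule — add F (\lnot q2 \lor q3), F (q1 \lor ((q2 \to \lnot ((q1 \leftrightarrow q1) \lor \lnot q4)) \lor \lnot (q3 \leftrightarrow q1))).
    F (\lnot q2 \lor q3): α-rule — add F \lnot q2, F q3.
    F (q1 \lor ((q2 \to \lnot ((q1 \leftrightarrow q1) \lor \lnot q4)) \lor \lnot (q3 \leftrightarrow q1))): α-rule — add F q1, F ((q2 \to \lnot ((q1 \leftrightarrow q1) \lor \lnot q4)) \lor \lnot (q3 \leftrightarrow q1)).
    F ((q2 \to \lnot ((q1 \leftrightarrow q1) \lor \lnot q4)) \lor \lnot (q3 \leftrightarrow q1)): α-rule — add F (q2 \to \lnot ((q1 \leftrightarrow q1) \lor \lnot q4)), F \lnot (q3 \leftrightarrow q1).
    F (q2 \to \lnot ((q1 \leftrightarrow q1) \lor \lnot q4)): α-rule — add T q2, F \lnot ((q1 \leftrightarrow q1) \lor \lnot q4).
    F \lnot (q3 \leftrightarrow q1): β-rule — branch into T q3, T q1  //  F q3, F q1.
      branch 2.1 (add T q3, T q1):
        × closes — contains both q3 and \lnot q3.
      branch 2.2 (add F q3, F q1):
        F \lnot ((q1 \leftrightarrow q1) \lor \lnot q4): β-rule — branch into T (q1 \leftrightarrow q1)  //  T \lnot q4.
          branch 2.2.1 (add T (q1 \leftrightarrow q1)):
            T (q1 \leftrightarrow q1): β-rule — branch into T q1, T q1  //  F q1, F q1.
              branch 2.2.1.1 (add T q1, T q1):
                × closes — contains both q1 and \lnot q1.
              branch 2.2.1.2 (add F q1, F q1):
                ○ open, literals {q1=0, q2=1, q3=0}.
          branch 2.2.2 (add T \lnot q4):
            ○ open, literals {q1=0, q2=1, q3=0, q4=0}.
2 branches closed, 3 open.
An open branch gives a countermodel: q1=1 (unmentioned atoms arbitrary); under it the original formula is false.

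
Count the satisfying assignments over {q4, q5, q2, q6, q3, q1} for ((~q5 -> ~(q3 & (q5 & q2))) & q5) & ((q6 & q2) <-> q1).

16

Initial set: {(((~q5 -> ~(q3 & (q5 & q2))) & q5) & ((q6 & q2) <-> q1))}.
(((~q5 -> ~(q3 & (q5 & q2))) & q5) & ((q6 & q2) <-> q1)): α-rule — add ((~q5 -> ~(q3 & (q5 & q2))) & q5), ((q6 & q2) <-> q1).
((~q5 -> ~(q3 & (q5 & q2))) & q5): α-rule — add (~q5 -> ~(q3 & (q5 & q2))), q5.
((q6 & q2) <-> q1): β-rule — branch into (q6 & q2), q1  //  ~(q6 & q2), ~q1.
  branch 1 (add (q6 & q2), q1):
    (q6 & q2): α-rule — add q6, q2.
    (~q5 -> ~(q3 & (q5 & q2))): β-rule — branch into ~~q5  //  ~(q3 & (q5 & q2)).
      branch 1.1 (add ~~q5):
        ○ open, literals {q1=T, q2=T, q5=T, q6=T}.
      branch 1.2 (add ~(q3 & (q5 & q2))):
        ~(q3 & (q5 & q2)): β-rule — branch into ~q3  //  ~(q5 & q2).
          branch 1.2.1 (add ~q3):
            ○ open, literals {q1=T, q2=T, q3=F, q5=T, q6=T}.
          branch 1.2.2 (add ~(q5 & q2)):
            ~(q5 & q2): β-rule — branch into ~q5  //  ~q2.
              branch 1.2.2.1 (add ~q5):
                × closes — contains both q5 and ~q5.
              branch 1.2.2.2 (add ~q2):
                × closes — contains both q2 and ~q2.
  branch 2 (add ~(q6 & q2), ~q1):
    (~q5 -> ~(q3 & (q5 & q2))): β-rule — branch into ~~q5  //  ~(q3 & (q5 & q2)).
      branch 2.1 (add ~~q5):
        ~(q6 & q2): β-rule — branch into ~q6  //  ~q2.
          branch 2.1.1 (add ~q6):
            ○ open, literals {q1=F, q5=T, q6=F}.
          branch 2.1.2 (add ~q2):
            ○ open, literals {q1=F, q2=F, q5=T}.
      branch 2.2 (add ~(q3 & (q5 & q2))):
        ~(q6 & q2): β-rule — branch into ~q6  //  ~q2.
          branch 2.2.1 (add ~q6):
            ~(q3 & (q5 & q2)): β-rule — branch into ~q3  //  ~(q5 & q2).
              branch 2.2.1.1 (add ~q3):
                ○ open, literals {q1=F, q3=F, q5=T, q6=F}.
              branch 2.2.1.2 (add ~(q5 & q2)):
                ~(q5 & q2): β-rule — branch into ~q5  //  ~q2.
                  branch 2.2.1.2.1 (add ~q5):
                    × closes — contains both q5 and ~q5.
                  branch 2.2.1.2.2 (add ~q2):
                    ○ open, literals {q1=F, q2=F, q5=T, q6=F}.
          branch 2.2.2 (add ~q2):
            ~(q3 & (q5 & q2)): β-rule — branch into ~q3  //  ~(q5 & q2).
              branch 2.2.2.1 (add ~q3):
                ○ open, literals {q1=F, q2=F, q3=F, q5=T}.
              branch 2.2.2.2 (add ~(q5 & q2)):
                ~(q5 & q2): β-rule — branch into ~q5  //  ~q2.
                  branch 2.2.2.2.1 (add ~q5):
                    × closes — contains both q5 and ~q5.
                  branch 2.2.2.2.2 (add ~q2):
                    ○ open, literals {q1=F, q2=F, q5=T}.
4 branches closed, 8 open.
Each open branch fixes some atoms; the unmentioned ones are free. Counting distinct full assignments: branch {q1=T, q2=T, q5=T, q6=T} (q4, q3) contributes 4 new; branch {q1=T, q2=T, q3=F, q5=T, q6=T} (q4) contributes 0 new; branch {q1=F, q5=T, q6=F} (q4, q2, q3) contributes 8 new; branch {q1=F, q2=F, q5=T} (q4, q6, q3) contributes 4 new; branch {q1=F, q3=F, q5=T, q6=F} (q4, q2) contributes 0 new; branch {q1=F, q2=F, q5=T, q6=F} (q4, q3) contributes 0 new; branch {q1=F, q2=F, q3=F, q5=T} (q4, q6) contributes 0 new; branch {q1=F, q2=F, q5=T} (q4, q6, q3) contributes 0 new. Total: 16.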